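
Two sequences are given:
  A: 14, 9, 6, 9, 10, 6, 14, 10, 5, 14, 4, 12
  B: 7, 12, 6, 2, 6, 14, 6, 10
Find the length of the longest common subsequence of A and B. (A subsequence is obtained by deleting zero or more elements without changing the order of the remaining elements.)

A longest common subsequence is 6, 6, 14, 10 (length 4); the LCS DP confirms no longer common subsequence exists.

4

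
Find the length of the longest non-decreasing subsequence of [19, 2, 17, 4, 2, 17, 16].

3

Scanning left to right, the best length ending at each element is: 19→1, 2→1, 17→2, 4→2, 2→2, 17→3, 16→3.
So the longest non-decreasing subsequence has length 3, e.g. 2, 17, 17.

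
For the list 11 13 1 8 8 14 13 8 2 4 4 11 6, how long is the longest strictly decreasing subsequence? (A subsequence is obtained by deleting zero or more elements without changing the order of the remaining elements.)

4

One longest decreasing subsequence is 14, 13, 8, 2 (positions 6,7,8,9), of length 4; no longer one exists.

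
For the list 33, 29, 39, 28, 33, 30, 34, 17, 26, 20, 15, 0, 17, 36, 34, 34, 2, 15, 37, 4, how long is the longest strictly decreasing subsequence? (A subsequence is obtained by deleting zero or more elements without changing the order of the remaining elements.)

Let dp[i] be the longest decreasing subsequence ending at position i. Then dp = [1, 2, 1, 3, 2, 3, 2, 4, 4, 5, 6, 7, 6, 2, 3, 3, 7, 7, 2, 8].
The maximum is 8; one witness is 33, 29, 28, 26, 20, 17, 15, 4 at positions 1,2,4,9,10,13,18,20.

8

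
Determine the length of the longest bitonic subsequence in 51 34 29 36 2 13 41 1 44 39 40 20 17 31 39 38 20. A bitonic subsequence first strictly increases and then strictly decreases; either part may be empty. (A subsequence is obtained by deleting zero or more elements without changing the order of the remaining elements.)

One longest bitonic subsequence is 34, 36, 41, 44, 40, 39, 38, 20 (positions 2,4,7,9,11,15,16,17): it rises to 44 then falls. Length 8 is optimal.

8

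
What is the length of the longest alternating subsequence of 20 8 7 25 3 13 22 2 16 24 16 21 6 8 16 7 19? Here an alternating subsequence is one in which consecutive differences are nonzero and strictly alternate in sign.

13

Track the best alternating length ending on an up-step vs a down-step at each position: up/down = 1/1, 1/2, 1/2, 3/1, 1/4, 5/4, 5/4, 1/6, 7/6, 7/4, 7/8, 9/8, 7/10, 11/10, 11/10, 11/12, 13/10.
The maximum over both is 13; one such subsequence is 20, 8, 25, 3, 13, 2, 24, 16, 21, 6, 8, 7, 19.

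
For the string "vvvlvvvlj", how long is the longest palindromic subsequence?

7

One longest palindromic subsequence is vvvlvvv (positions 1,2,3,4,5,6,7); it reads the same forward and backward, and the interval DP gives dp[1][9] = 7.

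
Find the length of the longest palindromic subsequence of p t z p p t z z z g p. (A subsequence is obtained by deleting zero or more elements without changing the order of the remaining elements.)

One longest palindromic subsequence is pzzzzp (positions 1,3,7,8,9,11); it reads the same forward and backward, and the interval DP gives dp[1][11] = 6.

6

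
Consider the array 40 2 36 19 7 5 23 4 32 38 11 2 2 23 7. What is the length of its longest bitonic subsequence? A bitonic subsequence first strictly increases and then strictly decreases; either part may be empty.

One longest bitonic subsequence is 40, 36, 19, 7, 5, 4, 2 (positions 1,3,4,5,6,8,13): it rises to 40 then falls. Length 7 is optimal.

7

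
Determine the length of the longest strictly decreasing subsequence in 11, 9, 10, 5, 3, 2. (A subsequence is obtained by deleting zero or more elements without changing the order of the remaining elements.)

Scanning left to right, the best length ending at each element is: 11→1, 9→2, 10→2, 5→3, 3→4, 2→5.
So the longest decreasing subsequence has length 5, e.g. 11, 9, 5, 3, 2.

5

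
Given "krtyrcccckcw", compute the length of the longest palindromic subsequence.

One longest palindromic subsequence is kcccck (positions 1,6,7,8,9,10); it reads the same forward and backward, and the interval DP gives dp[1][12] = 6.

6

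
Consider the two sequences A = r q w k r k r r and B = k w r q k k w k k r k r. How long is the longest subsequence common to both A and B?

A longest common subsequence is rqwkrkr (length 7); the LCS DP confirms no longer common subsequence exists.

7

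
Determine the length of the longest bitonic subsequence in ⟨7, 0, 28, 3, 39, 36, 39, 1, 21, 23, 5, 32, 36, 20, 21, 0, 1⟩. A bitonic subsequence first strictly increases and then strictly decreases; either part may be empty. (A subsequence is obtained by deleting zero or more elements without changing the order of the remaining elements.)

8

One longest bitonic subsequence is 0, 3, 21, 23, 32, 36, 21, 1 (positions 2,4,9,10,12,13,15,17): it rises to 36 then falls. Length 8 is optimal.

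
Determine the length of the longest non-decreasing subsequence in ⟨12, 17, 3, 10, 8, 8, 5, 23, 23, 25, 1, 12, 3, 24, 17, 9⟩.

Scanning left to right, the best length ending at each element is: 12→1, 17→2, 3→1, 10→2, 8→2, 8→3, 5→2, 23→4, 23→5, 25→6, 1→1, 12→4, 3→2, 24→6, 17→5, 9→4.
So the longest non-decreasing subsequence has length 6, e.g. 3, 8, 8, 23, 23, 25.

6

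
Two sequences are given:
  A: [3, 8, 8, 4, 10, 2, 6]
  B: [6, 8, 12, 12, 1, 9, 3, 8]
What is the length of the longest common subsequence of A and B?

2

Backtracking the LCS table gives one alignment: 3 (A1,B7) → 8 (A3,B8).
So the longest common subsequence has length 2.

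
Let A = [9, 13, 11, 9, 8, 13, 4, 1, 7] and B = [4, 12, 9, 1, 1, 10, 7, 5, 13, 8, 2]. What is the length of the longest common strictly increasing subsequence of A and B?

2

For each value that appears in both, track the longest common increasing run ending there.
The best achievable length is 2; one witness is 4, 7 (A-positions 7,9, B-positions 1,7).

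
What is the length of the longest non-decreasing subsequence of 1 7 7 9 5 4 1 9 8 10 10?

One longest non-decreasing subsequence is 1, 7, 7, 9, 9, 10, 10 (positions 1,2,3,4,8,10,11), of length 7; no longer one exists.

7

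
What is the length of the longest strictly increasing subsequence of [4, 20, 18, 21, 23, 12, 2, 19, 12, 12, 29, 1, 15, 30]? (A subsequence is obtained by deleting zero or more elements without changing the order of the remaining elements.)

6

Let dp[i] be the longest increasing subsequence ending at position i. Then dp = [1, 2, 2, 3, 4, 2, 1, 3, 2, 2, 5, 1, 3, 6].
The maximum is 6; one witness is 4, 20, 21, 23, 29, 30 at positions 1,2,4,5,11,14.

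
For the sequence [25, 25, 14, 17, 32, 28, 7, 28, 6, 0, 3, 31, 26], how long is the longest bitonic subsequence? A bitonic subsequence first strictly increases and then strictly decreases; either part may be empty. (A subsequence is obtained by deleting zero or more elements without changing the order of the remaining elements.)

7

Let inc[i] be the LIS ending at i and dec[i] the longest strictly decreasing subsequence starting at i. inc = [1, 1, 1, 2, 3, 3, 1, 3, 1, 1, 2, 4, 3], dec = [5, 5, 4, 4, 5, 4, 3, 3, 2, 1, 1, 2, 1].
max_i inc[i]+dec[i]−1 = 7, with one witness 14, 17, 32, 28, 7, 6, 3.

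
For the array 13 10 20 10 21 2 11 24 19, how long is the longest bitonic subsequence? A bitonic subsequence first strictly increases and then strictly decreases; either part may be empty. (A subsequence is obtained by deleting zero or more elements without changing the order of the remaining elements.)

5

Let inc[i] be the LIS ending at i and dec[i] the longest strictly decreasing subsequence starting at i. inc = [1, 1, 2, 1, 3, 1, 2, 4, 3], dec = [3, 2, 3, 2, 2, 1, 1, 2, 1].
max_i inc[i]+dec[i]−1 = 5, with one witness 13, 20, 21, 24, 19.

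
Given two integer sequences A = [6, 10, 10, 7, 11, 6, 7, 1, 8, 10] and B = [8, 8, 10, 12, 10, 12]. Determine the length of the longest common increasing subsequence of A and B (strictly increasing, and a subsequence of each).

A longest common strictly increasing subsequence is 8, 10 (length 2); it appears in order in both A and B, and no longer such subsequence exists.

2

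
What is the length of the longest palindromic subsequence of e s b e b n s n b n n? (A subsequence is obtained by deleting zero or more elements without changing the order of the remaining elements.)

5

One longest palindromic subsequence is nnbnn (positions 6,8,9,10,11); it reads the same forward and backward, and the interval DP gives dp[1][11] = 5.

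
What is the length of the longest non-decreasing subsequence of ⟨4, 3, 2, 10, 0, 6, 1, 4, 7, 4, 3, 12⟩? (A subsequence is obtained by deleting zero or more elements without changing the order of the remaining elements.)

Let dp[i] be the longest non-decreasing subsequence ending at position i. Then dp = [1, 1, 1, 2, 1, 2, 2, 3, 4, 4, 3, 5].
The maximum is 5; one witness is 0, 1, 4, 7, 12 at positions 5,7,8,9,12.

5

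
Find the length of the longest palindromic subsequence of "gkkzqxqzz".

Using dp[i][j] = 2 + dp[i+1][j−1] if the ends match, else max(dp[i+1][j], dp[i][j−1]):
dp[1][9] = 5. A witness is zqxqz at positions 4,5,6,7,9.

5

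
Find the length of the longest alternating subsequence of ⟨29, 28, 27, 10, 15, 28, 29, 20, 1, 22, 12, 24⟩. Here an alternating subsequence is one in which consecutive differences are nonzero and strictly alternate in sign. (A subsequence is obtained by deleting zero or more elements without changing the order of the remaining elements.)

7

Track the best alternating length ending on an up-step vs a down-step at each position: up/down = 1/1, 1/2, 1/2, 1/2, 3/2, 3/2, 3/1, 3/4, 1/4, 5/4, 5/6, 7/4.
The maximum over both is 7; one such subsequence is 29, 27, 28, 20, 22, 12, 24.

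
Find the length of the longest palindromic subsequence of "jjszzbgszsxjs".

7

One longest palindromic subsequence is jszszsj (positions 2,3,4,8,9,10,12); it reads the same forward and backward, and the interval DP gives dp[1][13] = 7.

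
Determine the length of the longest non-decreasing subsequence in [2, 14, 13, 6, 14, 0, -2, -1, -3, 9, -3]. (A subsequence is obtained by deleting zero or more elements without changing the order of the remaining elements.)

Scanning left to right, the best length ending at each element is: 2→1, 14→2, 13→2, 6→2, 14→3, 0→1, -2→1, -1→2, -3→1, 9→3, -3→2.
So the longest non-decreasing subsequence has length 3, e.g. 2, 14, 14.

3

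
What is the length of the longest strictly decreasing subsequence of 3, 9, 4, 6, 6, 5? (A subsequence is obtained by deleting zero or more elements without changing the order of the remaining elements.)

Scanning left to right, the best length ending at each element is: 3→1, 9→1, 4→2, 6→2, 6→2, 5→3.
So the longest decreasing subsequence has length 3, e.g. 9, 6, 5.

3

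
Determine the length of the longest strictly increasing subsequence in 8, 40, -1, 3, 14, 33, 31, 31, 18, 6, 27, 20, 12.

5

One longest increasing subsequence is -1, 3, 14, 18, 27 (positions 3,4,5,9,11), of length 5; no longer one exists.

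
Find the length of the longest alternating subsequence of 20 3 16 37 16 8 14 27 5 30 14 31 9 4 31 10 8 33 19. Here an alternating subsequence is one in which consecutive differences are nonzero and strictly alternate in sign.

14

Track the best alternating length ending on an up-step vs a down-step at each position: up/down = 1/1, 1/2, 3/2, 3/1, 3/4, 3/4, 5/4, 5/4, 3/6, 7/4, 7/8, 9/4, 7/10, 3/10, 11/4, 11/12, 11/12, 13/4, 13/14.
The maximum over both is 14; one such subsequence is 20, 3, 16, 8, 14, 5, 30, 14, 31, 9, 31, 10, 33, 19.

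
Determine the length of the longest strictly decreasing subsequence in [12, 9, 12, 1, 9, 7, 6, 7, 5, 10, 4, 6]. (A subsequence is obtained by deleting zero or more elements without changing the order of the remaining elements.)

One longest decreasing subsequence is 12, 9, 7, 6, 5, 4 (positions 1,2,6,7,9,11), of length 6; no longer one exists.

6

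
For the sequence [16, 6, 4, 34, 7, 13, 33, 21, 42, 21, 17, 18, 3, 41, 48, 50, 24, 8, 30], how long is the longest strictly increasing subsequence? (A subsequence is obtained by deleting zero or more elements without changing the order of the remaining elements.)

One longest increasing subsequence is 6, 7, 13, 17, 18, 41, 48, 50 (positions 2,5,6,11,12,14,15,16), of length 8; no longer one exists.

8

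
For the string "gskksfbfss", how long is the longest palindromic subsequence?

7

Using dp[i][j] = 2 + dp[i+1][j−1] if the ends match, else max(dp[i+1][j], dp[i][j−1]):
dp[1][10] = 7. A witness is ssfbfss at positions 2,5,6,7,8,9,10.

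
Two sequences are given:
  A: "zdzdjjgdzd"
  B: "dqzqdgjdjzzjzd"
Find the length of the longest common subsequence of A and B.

7

Backtracking the LCS table gives one alignment: z (A1,B3) → d (A2,B5) → d (A4,B8) → j (A5,B9) → j (A6,B12) → z (A9,B13) → d (A10,B14).
So the longest common subsequence has length 7.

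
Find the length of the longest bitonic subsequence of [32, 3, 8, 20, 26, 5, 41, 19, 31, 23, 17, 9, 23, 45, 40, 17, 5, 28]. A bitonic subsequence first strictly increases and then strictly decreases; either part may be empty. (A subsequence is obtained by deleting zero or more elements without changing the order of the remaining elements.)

One longest bitonic subsequence is 3, 8, 20, 26, 41, 31, 23, 17, 9, 5 (positions 2,3,4,5,7,9,10,11,12,17): it rises to 41 then falls. Length 10 is optimal.

10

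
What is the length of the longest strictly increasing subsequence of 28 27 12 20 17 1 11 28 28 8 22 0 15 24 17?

Scanning left to right, the best length ending at each element is: 28→1, 27→1, 12→1, 20→2, 17→2, 1→1, 11→2, 28→3, 28→3, 8→2, 22→3, 0→1, 15→3, 24→4, 17→4.
So the longest increasing subsequence has length 4, e.g. 12, 20, 22, 24.

4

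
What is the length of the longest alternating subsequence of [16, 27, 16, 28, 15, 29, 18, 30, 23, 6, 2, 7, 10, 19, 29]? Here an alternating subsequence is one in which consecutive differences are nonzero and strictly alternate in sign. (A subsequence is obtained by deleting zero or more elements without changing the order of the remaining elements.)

10

A longest alternating subsequence is 16, 27, 16, 28, 15, 29, 18, 30, 6, 7 (positions 1,2,3,4,5,6,7,8,10,12); its 9 consecutive differences strictly alternate in sign, and length 10 is optimal.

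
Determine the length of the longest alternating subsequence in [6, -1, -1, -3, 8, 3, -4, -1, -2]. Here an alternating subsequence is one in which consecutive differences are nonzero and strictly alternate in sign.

6

A longest alternating subsequence is 6, -1, 8, -4, -1, -2 (positions 1,2,5,7,8,9); its 5 consecutive differences strictly alternate in sign, and length 6 is optimal.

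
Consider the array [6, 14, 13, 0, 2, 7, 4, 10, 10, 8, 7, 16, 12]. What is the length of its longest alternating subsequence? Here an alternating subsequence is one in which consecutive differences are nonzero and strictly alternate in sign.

9

Track the best alternating length ending on an up-step vs a down-step at each position: up/down = 1/1, 2/1, 2/3, 1/3, 4/3, 4/3, 4/5, 6/3, 6/3, 6/7, 6/7, 8/1, 8/9.
The maximum over both is 9; one such subsequence is 6, 14, 0, 7, 4, 10, 8, 16, 12.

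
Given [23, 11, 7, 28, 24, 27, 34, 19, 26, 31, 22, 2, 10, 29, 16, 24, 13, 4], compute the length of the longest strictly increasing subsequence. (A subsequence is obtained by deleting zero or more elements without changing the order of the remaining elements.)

4

One longest increasing subsequence is 23, 24, 27, 34 (positions 1,5,6,7), of length 4; no longer one exists.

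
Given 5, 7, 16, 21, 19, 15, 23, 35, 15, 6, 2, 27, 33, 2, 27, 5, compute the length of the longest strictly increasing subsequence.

Scanning left to right, the best length ending at each element is: 5→1, 7→2, 16→3, 21→4, 19→4, 15→3, 23→5, 35→6, 15→3, 6→2, 2→1, 27→6, 33→7, 2→1, 27→6, 5→2.
So the longest increasing subsequence has length 7, e.g. 5, 7, 16, 21, 23, 27, 33.

7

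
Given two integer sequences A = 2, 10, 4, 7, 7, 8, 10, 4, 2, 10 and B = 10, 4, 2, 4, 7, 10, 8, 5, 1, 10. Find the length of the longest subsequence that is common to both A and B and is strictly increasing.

5

A longest common strictly increasing subsequence is 2, 4, 7, 8, 10 (length 5); it appears in order in both A and B, and no longer such subsequence exists.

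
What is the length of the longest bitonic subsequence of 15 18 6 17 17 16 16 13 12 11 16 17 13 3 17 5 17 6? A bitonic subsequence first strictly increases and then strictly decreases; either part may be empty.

Let inc[i] be the LIS ending at i and dec[i] the longest strictly decreasing subsequence starting at i. inc = [1, 2, 1, 2, 2, 2, 2, 2, 2, 2, 3, 4, 3, 1, 4, 2, 4, 3], dec = [5, 7, 2, 6, 6, 5, 5, 4, 3, 2, 3, 3, 2, 1, 2, 1, 2, 1].
max_i inc[i]+dec[i]−1 = 8, with one witness 15, 18, 17, 16, 13, 12, 11, 6.

8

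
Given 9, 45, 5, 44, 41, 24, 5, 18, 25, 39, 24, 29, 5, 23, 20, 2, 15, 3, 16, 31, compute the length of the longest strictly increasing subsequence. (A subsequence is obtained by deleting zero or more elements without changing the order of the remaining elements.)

5

Scanning left to right, the best length ending at each element is: 9→1, 45→2, 5→1, 44→2, 41→2, 24→2, 5→1, 18→2, 25→3, 39→4, 24→3, 29→4, 5→1, 23→3, 20→3, 2→1, 15→2, 3→2, 16→3, 31→5.
So the longest increasing subsequence has length 5, e.g. 9, 24, 25, 29, 31.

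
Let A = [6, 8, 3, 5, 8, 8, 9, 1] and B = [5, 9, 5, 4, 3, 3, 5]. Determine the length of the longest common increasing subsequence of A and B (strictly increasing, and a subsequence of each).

2

A longest common strictly increasing subsequence is 5, 9 (length 2); it appears in order in both A and B, and no longer such subsequence exists.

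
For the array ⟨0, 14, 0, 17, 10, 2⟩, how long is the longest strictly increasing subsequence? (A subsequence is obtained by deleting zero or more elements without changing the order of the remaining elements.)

3

One longest increasing subsequence is 0, 14, 17 (positions 1,2,4), of length 3; no longer one exists.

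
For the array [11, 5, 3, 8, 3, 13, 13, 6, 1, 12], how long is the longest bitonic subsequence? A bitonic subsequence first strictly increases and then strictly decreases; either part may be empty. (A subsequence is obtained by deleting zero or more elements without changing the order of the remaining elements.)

5

One longest bitonic subsequence is 5, 8, 13, 6, 1 (positions 2,4,6,8,9): it rises to 13 then falls. Length 5 is optimal.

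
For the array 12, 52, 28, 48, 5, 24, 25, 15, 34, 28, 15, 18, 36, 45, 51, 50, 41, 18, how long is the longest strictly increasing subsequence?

7

One longest increasing subsequence is 12, 24, 25, 34, 36, 45, 51 (positions 1,6,7,9,13,14,15), of length 7; no longer one exists.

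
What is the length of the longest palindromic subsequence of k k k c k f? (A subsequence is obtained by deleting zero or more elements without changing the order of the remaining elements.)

4

One longest palindromic subsequence is kkkk (positions 1,2,3,5); it reads the same forward and backward, and the interval DP gives dp[1][6] = 4.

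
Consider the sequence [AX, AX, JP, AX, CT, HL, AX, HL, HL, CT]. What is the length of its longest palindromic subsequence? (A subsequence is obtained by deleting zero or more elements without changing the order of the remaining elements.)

One longest palindromic subsequence is CT HL HL HL CT (positions 5,6,8,9,10); it reads the same forward and backward, and the interval DP gives dp[1][10] = 5.

5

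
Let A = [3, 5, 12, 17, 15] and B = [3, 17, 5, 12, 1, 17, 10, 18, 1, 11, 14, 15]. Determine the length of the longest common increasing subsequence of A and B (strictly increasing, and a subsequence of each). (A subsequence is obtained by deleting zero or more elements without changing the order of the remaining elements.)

For each value that appears in both, track the longest common increasing run ending there.
The best achievable length is 4; one witness is 3, 5, 12, 17 (A-positions 1,2,3,4, B-positions 1,3,4,6).

4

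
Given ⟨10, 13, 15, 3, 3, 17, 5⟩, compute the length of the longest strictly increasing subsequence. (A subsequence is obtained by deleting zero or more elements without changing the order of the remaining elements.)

One longest increasing subsequence is 10, 13, 15, 17 (positions 1,2,3,6), of length 4; no longer one exists.

4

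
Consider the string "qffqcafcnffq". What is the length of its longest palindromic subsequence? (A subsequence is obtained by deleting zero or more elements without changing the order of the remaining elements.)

9

Using dp[i][j] = 2 + dp[i+1][j−1] if the ends match, else max(dp[i+1][j], dp[i][j−1]):
dp[1][12] = 9. A witness is qffcfcffq at positions 1,2,3,5,7,8,10,11,12.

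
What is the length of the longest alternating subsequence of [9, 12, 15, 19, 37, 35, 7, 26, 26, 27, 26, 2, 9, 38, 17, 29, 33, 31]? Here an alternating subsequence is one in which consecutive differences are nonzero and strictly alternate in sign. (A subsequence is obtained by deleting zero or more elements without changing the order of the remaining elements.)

A longest alternating subsequence is 9, 12, 7, 27, 26, 38, 17, 33, 31 (positions 1,2,7,10,11,14,15,17,18); its 8 consecutive differences strictly alternate in sign, and length 9 is optimal.

9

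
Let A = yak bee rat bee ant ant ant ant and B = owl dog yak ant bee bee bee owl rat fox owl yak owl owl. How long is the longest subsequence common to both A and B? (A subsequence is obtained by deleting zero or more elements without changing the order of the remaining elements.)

3

Backtracking the LCS table gives one alignment: yak (A1,B3) → bee (A2,B7) → rat (A3,B9).
So the longest common subsequence has length 3.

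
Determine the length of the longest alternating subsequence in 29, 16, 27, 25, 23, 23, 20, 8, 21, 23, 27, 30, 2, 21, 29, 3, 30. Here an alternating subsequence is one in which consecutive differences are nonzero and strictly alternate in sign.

Track the best alternating length ending on an up-step vs a down-step at each position: up/down = 1/1, 1/2, 3/2, 3/4, 3/4, 3/4, 3/4, 1/4, 5/4, 5/4, 5/2, 5/1, 1/6, 7/6, 7/6, 7/8, 9/1.
The maximum over both is 9; one such subsequence is 29, 16, 27, 20, 21, 2, 21, 3, 30.

9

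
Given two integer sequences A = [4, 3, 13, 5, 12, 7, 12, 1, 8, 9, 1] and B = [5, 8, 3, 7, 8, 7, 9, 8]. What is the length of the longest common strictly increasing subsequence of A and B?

A longest common strictly increasing subsequence is 5, 7, 8, 9 (length 4); it appears in order in both A and B, and no longer such subsequence exists.

4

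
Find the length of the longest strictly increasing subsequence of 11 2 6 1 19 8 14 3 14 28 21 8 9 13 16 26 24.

7

Let dp[i] be the longest increasing subsequence ending at position i. Then dp = [1, 1, 2, 1, 3, 3, 4, 2, 4, 5, 5, 3, 4, 5, 6, 7, 7].
The maximum is 7; one witness is 2, 6, 8, 9, 13, 16, 26 at positions 2,3,6,13,14,15,16.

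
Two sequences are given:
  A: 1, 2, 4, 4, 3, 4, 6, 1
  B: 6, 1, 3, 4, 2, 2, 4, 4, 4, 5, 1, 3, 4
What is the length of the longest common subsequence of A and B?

6

A longest common subsequence is 1, 2, 4, 4, 3, 4 (length 6); the LCS DP confirms no longer common subsequence exists.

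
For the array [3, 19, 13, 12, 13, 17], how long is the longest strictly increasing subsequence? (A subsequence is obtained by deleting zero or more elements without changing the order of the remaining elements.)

Let dp[i] be the longest increasing subsequence ending at position i. Then dp = [1, 2, 2, 2, 3, 4].
The maximum is 4; one witness is 3, 12, 13, 17 at positions 1,4,5,6.

4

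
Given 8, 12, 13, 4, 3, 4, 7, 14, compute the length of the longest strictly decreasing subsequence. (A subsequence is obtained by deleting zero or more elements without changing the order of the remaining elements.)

One longest decreasing subsequence is 8, 4, 3 (positions 1,4,5), of length 3; no longer one exists.

3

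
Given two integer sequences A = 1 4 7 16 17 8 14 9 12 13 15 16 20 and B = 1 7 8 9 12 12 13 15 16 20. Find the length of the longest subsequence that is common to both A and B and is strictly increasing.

For each value that appears in both, track the longest common increasing run ending there.
The best achievable length is 9; one witness is 1, 7, 8, 9, 12, 13, 15, 16, 20 (A-positions 1,3,6,8,9,10,11,12,13, B-positions 1,2,3,4,5,7,8,9,10).

9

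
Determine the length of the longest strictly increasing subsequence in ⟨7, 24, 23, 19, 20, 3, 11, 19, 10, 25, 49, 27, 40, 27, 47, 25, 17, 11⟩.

7

One longest increasing subsequence is 7, 19, 20, 25, 27, 40, 47 (positions 1,4,5,10,12,13,15), of length 7; no longer one exists.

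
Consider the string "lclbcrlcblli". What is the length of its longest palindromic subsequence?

One longest palindromic subsequence is llbclcbll (positions 1,3,4,5,7,8,9,10,11); it reads the same forward and backward, and the interval DP gives dp[1][12] = 9.

9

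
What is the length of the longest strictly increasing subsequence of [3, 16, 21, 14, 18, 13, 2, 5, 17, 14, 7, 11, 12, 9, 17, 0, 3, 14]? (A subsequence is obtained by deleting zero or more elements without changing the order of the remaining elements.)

Scanning left to right, the best length ending at each element is: 3→1, 16→2, 21→3, 14→2, 18→3, 13→2, 2→1, 5→2, 17→3, 14→3, 7→3, 11→4, 12→5, 9→4, 17→6, 0→1, 3→2, 14→6.
So the longest increasing subsequence has length 6, e.g. 3, 5, 7, 11, 12, 17.

6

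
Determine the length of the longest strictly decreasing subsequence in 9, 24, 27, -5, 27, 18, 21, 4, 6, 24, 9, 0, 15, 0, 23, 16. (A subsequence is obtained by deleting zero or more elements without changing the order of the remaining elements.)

Let dp[i] be the longest decreasing subsequence ending at position i. Then dp = [1, 1, 1, 2, 1, 2, 2, 3, 3, 2, 3, 4, 3, 4, 3, 4].
The maximum is 4; one witness is 24, 18, 4, 0 at positions 2,6,8,12.

4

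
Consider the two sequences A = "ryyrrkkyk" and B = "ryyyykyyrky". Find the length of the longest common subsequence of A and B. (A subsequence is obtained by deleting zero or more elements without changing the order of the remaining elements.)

A longest common subsequence is ryyrky (length 6); the LCS DP confirms no longer common subsequence exists.

6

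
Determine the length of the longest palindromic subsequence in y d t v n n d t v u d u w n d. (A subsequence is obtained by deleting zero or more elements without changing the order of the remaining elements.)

7

Using dp[i][j] = 2 + dp[i+1][j−1] if the ends match, else max(dp[i+1][j], dp[i][j−1]):
dp[1][15] = 7. A witness is dnudund at positions 2,5,10,11,12,14,15.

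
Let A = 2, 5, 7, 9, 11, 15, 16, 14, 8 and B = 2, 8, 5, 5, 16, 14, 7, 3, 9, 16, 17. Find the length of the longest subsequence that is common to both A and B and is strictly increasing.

For each value that appears in both, track the longest common increasing run ending there.
The best achievable length is 5; one witness is 2, 5, 7, 9, 16 (A-positions 1,2,3,4,7, B-positions 1,3,7,9,10).

5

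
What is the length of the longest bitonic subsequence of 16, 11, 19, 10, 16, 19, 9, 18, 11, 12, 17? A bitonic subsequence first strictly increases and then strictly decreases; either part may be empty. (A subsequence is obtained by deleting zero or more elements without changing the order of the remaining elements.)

5

One longest bitonic subsequence is 11, 16, 19, 18, 17 (positions 2,5,6,8,11): it rises to 19 then falls. Length 5 is optimal.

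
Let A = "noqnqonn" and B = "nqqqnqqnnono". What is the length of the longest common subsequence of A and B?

6

Backtracking the LCS table gives one alignment: n (A1,B1) → q (A3,B4) → n (A4,B5) → q (A5,B7) → o (A6,B10) → n (A7,B11).
So the longest common subsequence has length 6.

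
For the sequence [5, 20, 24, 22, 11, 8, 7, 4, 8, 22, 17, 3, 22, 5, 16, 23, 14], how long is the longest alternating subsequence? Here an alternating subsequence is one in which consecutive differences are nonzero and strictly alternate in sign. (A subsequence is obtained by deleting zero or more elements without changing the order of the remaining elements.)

Track the best alternating length ending on an up-step vs a down-step at each position: up/down = 1/1, 2/1, 2/1, 2/3, 2/3, 2/3, 2/3, 1/3, 4/3, 4/3, 4/5, 1/5, 6/3, 6/7, 8/7, 8/3, 8/9.
The maximum over both is 9; one such subsequence is 5, 20, 11, 22, 17, 22, 5, 16, 14.

9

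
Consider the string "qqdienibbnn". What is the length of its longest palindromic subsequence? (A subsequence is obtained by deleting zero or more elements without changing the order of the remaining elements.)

One longest palindromic subsequence is nbbn (positions 6,8,9,11); it reads the same forward and backward, and the interval DP gives dp[1][11] = 4.

4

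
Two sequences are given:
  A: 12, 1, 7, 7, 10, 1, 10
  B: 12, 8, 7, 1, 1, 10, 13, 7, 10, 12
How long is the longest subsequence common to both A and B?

4

A longest common subsequence is 12, 1, 7, 10 (length 4); the LCS DP confirms no longer common subsequence exists.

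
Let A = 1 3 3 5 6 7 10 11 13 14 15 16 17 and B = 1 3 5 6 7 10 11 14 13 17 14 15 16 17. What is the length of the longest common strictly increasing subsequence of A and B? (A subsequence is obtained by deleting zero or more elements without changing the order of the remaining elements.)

For each value that appears in both, track the longest common increasing run ending there.
The best achievable length is 12; one witness is 1, 3, 5, 6, 7, 10, 11, 13, 14, 15, 16, 17 (A-positions 1,2,4,5,6,7,8,9,10,11,12,13, B-positions 1,2,3,4,5,6,7,9,11,12,13,14).

12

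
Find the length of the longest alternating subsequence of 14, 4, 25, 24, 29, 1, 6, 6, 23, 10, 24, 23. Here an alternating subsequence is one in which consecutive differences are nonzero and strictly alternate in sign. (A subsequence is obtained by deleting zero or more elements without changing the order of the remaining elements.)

Track the best alternating length ending on an up-step vs a down-step at each position: up/down = 1/1, 1/2, 3/1, 3/4, 5/1, 1/6, 7/6, 7/6, 7/6, 7/8, 9/6, 9/10.
The maximum over both is 10; one such subsequence is 14, 4, 25, 24, 29, 1, 23, 10, 24, 23.

10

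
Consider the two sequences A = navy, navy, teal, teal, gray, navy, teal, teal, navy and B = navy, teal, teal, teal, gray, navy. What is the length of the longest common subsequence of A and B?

Backtracking the LCS table gives one alignment: navy (A1,B1) → teal (A3,B3) → teal (A4,B4) → gray (A5,B5) → navy (A9,B6).
So the longest common subsequence has length 5.

5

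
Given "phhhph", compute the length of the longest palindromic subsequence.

5

One longest palindromic subsequence is phhhp (positions 1,2,3,4,5); it reads the same forward and backward, and the interval DP gives dp[1][6] = 5.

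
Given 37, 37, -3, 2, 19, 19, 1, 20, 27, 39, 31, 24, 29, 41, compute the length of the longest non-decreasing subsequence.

8

Let dp[i] be the longest non-decreasing subsequence ending at position i. Then dp = [1, 2, 1, 2, 3, 4, 2, 5, 6, 7, 7, 6, 7, 8].
The maximum is 8; one witness is -3, 2, 19, 19, 20, 27, 39, 41 at positions 3,4,5,6,8,9,10,14.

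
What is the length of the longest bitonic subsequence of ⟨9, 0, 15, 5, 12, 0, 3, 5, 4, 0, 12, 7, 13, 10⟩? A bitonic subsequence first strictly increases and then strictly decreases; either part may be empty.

Let inc[i] be the LIS ending at i and dec[i] the longest strictly decreasing subsequence starting at i. inc = [1, 1, 2, 2, 3, 1, 2, 3, 3, 1, 4, 4, 5, 5], dec = [4, 1, 5, 3, 4, 1, 2, 3, 2, 1, 2, 1, 2, 1].
max_i inc[i]+dec[i]−1 = 6, with one witness 9, 15, 12, 5, 4, 0.

6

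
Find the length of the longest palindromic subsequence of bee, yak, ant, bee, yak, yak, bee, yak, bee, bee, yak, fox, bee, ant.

One longest palindromic subsequence is ant bee yak bee bee bee yak bee ant (positions 3,4,6,7,9,10,11,13,14); it reads the same forward and backward, and the interval DP gives dp[1][14] = 9.

9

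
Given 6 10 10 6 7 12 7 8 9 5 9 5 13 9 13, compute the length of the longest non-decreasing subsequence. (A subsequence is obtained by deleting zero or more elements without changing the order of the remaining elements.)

9

Let dp[i] be the longest non-decreasing subsequence ending at position i. Then dp = [1, 2, 3, 2, 3, 4, 4, 5, 6, 1, 7, 2, 8, 8, 9].
The maximum is 9; one witness is 6, 6, 7, 7, 8, 9, 9, 13, 13 at positions 1,4,5,7,8,9,11,13,15.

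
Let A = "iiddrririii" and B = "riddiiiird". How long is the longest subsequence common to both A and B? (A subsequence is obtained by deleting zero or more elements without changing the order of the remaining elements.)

7

A longest common subsequence is iddiiii (length 7); the LCS DP confirms no longer common subsequence exists.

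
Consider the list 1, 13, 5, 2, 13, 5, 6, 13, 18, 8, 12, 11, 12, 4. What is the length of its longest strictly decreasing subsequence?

4

Scanning left to right, the best length ending at each element is: 1→1, 13→1, 5→2, 2→3, 13→1, 5→2, 6→2, 13→1, 18→1, 8→2, 12→2, 11→3, 12→2, 4→4.
So the longest decreasing subsequence has length 4, e.g. 13, 12, 11, 4.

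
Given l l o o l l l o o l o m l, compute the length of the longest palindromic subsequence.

One longest palindromic subsequence is lloolllooll (positions 1,2,3,4,5,6,7,8,9,10,13); it reads the same forward and backward, and the interval DP gives dp[1][13] = 11.

11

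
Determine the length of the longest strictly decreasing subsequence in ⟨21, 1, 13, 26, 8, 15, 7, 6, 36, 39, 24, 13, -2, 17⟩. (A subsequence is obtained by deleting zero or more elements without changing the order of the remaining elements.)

Let dp[i] be the longest decreasing subsequence ending at position i. Then dp = [1, 2, 2, 1, 3, 2, 4, 5, 1, 1, 2, 3, 6, 3].
The maximum is 6; one witness is 21, 13, 8, 7, 6, -2 at positions 1,3,5,7,8,13.

6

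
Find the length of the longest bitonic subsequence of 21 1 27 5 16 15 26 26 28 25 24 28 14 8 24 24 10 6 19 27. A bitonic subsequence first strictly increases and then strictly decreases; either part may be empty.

10

One longest bitonic subsequence is 1, 5, 16, 26, 28, 25, 24, 14, 10, 6 (positions 2,4,5,7,9,10,11,13,17,18): it rises to 28 then falls. Length 10 is optimal.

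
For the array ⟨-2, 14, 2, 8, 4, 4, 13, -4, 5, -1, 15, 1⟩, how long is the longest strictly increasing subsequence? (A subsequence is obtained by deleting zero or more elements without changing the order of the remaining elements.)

One longest increasing subsequence is -2, 2, 8, 13, 15 (positions 1,3,4,7,11), of length 5; no longer one exists.

5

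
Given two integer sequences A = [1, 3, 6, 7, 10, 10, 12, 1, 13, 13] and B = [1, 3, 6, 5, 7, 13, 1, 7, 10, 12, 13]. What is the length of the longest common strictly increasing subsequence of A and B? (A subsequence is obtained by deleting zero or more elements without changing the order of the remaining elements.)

For each value that appears in both, track the longest common increasing run ending there.
The best achievable length is 7; one witness is 1, 3, 6, 7, 10, 12, 13 (A-positions 1,2,3,4,5,7,9, B-positions 1,2,3,5,9,10,11).

7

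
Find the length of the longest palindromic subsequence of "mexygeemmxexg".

6

One longest palindromic subsequence is gemmeg (positions 5,7,8,9,11,13); it reads the same forward and backward, and the interval DP gives dp[1][13] = 6.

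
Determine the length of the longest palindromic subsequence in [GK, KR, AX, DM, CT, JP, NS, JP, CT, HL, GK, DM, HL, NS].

Using dp[i][j] = 2 + dp[i+1][j−1] if the ends match, else max(dp[i+1][j], dp[i][j−1]):
dp[1][14] = 7. A witness is DM CT JP NS JP CT DM at positions 4,5,6,7,8,9,12.

7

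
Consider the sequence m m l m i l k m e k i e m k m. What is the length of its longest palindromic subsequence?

9

Using dp[i][j] = 2 + dp[i+1][j−1] if the ends match, else max(dp[i+1][j], dp[i][j−1]):
dp[1][15] = 9. A witness is mkmeiemkm at positions 1,7,8,9,11,12,13,14,15.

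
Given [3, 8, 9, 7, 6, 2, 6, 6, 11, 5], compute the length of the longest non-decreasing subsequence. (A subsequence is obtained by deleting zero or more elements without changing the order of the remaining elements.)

5

Let dp[i] be the longest non-decreasing subsequence ending at position i. Then dp = [1, 2, 3, 2, 2, 1, 3, 4, 5, 2].
The maximum is 5; one witness is 3, 6, 6, 6, 11 at positions 1,5,7,8,9.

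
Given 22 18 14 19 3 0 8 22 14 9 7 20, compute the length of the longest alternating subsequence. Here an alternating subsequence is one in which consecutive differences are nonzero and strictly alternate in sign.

7

Track the best alternating length ending on an up-step vs a down-step at each position: up/down = 1/1, 1/2, 1/2, 3/2, 1/4, 1/4, 5/4, 5/1, 5/6, 5/6, 5/6, 7/6.
The maximum over both is 7; one such subsequence is 22, 18, 19, 3, 22, 14, 20.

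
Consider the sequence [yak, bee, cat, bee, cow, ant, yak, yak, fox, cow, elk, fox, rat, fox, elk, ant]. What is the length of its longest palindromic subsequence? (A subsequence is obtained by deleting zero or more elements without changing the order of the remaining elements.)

7

One longest palindromic subsequence is ant elk fox rat fox elk ant (positions 6,11,12,13,14,15,16); it reads the same forward and backward, and the interval DP gives dp[1][16] = 7.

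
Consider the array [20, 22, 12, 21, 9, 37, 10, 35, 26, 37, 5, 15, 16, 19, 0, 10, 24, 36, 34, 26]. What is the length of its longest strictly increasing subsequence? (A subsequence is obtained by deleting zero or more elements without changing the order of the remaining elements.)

One longest increasing subsequence is 9, 10, 15, 16, 19, 24, 36 (positions 5,7,12,13,14,17,18), of length 7; no longer one exists.

7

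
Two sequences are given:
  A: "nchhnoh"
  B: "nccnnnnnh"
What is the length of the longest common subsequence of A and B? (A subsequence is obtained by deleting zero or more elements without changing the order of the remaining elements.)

Backtracking the LCS table gives one alignment: n (A1,B1) → c (A2,B3) → n (A5,B8) → h (A7,B9).
So the longest common subsequence has length 4.

4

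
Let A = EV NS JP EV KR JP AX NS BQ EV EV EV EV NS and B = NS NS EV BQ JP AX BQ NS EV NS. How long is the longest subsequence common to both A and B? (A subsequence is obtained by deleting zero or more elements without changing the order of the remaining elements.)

7

A longest common subsequence is NS, EV, JP, AX, NS, EV, NS (length 7); the LCS DP confirms no longer common subsequence exists.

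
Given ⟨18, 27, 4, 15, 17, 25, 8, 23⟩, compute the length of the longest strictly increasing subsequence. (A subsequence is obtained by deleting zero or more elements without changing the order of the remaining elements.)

4

Let dp[i] be the longest increasing subsequence ending at position i. Then dp = [1, 2, 1, 2, 3, 4, 2, 4].
The maximum is 4; one witness is 4, 15, 17, 25 at positions 3,4,5,6.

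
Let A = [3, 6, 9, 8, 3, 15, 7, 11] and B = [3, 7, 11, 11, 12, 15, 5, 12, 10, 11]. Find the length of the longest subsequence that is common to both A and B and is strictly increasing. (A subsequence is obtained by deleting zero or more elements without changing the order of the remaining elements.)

3

For each value that appears in both, track the longest common increasing run ending there.
The best achievable length is 3; one witness is 3, 7, 11 (A-positions 1,7,8, B-positions 1,2,3).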